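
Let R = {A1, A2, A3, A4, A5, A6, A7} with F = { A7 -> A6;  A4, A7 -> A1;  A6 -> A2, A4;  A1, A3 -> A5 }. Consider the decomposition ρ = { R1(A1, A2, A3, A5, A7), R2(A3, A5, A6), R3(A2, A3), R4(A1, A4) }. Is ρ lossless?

No

Chase test. Columns are A1, A2, A3, A4, A5, A6, A7; row i has aⱼ where attribute j ∈ Ri, else bᵢⱼ.
Initial tableau (one row per fragment):
  row 1: a1 a2 a3 b14 a5 b16 a7
  row 2: b21 b22 a3 b24 a5 a6 b27
  row 3: b31 a2 a3 b34 b35 b36 b37
  row 4: a1 b42 b43 a4 b45 b46 b47
No row becomes fully distinguished — the join is lossy.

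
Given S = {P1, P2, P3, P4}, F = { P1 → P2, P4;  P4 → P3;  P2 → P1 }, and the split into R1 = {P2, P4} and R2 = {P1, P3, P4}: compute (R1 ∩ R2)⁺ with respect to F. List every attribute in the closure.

P3, P4

R1 ∩ R2 = {P4}.
P4 → P3 applies, adding P3
Closure: {P3, P4}.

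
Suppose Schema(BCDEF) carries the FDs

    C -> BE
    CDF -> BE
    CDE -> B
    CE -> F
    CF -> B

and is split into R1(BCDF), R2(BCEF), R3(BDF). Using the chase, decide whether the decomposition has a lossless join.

Chase test. Columns are BCDEF; row i has aⱼ where attribute j ∈ Ri, else bᵢⱼ.
Initial tableau (one row per fragment):
  row 1: a1 a2 a3 b14 a5
  row 2: a1 a2 b23 a4 a5
  row 3: a1 b32 a3 b34 a5
Rows 1 and 2 agree on C; apply C→BE and equate their BE entries.
Row 1 is now all distinguished symbols — the join is lossless.

Yes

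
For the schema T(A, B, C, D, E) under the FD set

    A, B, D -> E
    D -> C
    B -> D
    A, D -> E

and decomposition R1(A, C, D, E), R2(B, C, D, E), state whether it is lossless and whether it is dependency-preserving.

lossy but dependency-preserving

Lossless test: (C, D, E)⁺ = {C, D, E}, which is a superkey of neither fragment — lossy.
Dependency preservation: A, B, D → E is not contained in any single fragment, but the restricted closure of its left-hand side across the fragments still reaches the right-hand side; the remaining FDs each lie inside some fragment. All dependencies are preserved.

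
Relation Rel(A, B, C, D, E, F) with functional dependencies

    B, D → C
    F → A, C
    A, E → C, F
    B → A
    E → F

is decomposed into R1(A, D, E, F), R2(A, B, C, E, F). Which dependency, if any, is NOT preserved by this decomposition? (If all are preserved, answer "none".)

B, D → C

Check B, D → C: no single fragment contains all of {B, C, D}, and the restricted closure of {B, D} across the fragments never reaches {C}.
F → A, C is preserved.
A, E → C, F is preserved.
B → A is preserved.
E → F is preserved.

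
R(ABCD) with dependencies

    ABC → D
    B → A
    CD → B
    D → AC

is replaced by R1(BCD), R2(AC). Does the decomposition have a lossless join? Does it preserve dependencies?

lossy and not dependency-preserving

Lossless test: (C)⁺ = {C}, which is a superkey of neither fragment — lossy.
Dependency preservation: the restricted closure of {B} across the fragments never reaches {A}, so B → A cannot be enforced without a join — not preserved.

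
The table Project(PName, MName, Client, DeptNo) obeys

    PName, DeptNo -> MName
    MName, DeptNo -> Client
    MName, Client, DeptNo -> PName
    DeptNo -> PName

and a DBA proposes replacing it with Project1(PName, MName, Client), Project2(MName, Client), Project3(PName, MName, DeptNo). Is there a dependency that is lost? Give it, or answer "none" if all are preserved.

MName, DeptNo -> Client

Check MName, DeptNo → Client: no single fragment contains all of {MName, Client, DeptNo}, and the restricted closure of {MName, DeptNo} across the fragments never reaches {Client}.
PName, DeptNo → MName is preserved.
MName, Client, DeptNo → PName is preserved.
DeptNo → PName is preserved.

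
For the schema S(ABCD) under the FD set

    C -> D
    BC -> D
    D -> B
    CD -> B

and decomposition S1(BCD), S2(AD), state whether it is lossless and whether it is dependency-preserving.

lossy but dependency-preserving

Lossless test: (D)⁺ = {BD}, which is a superkey of neither fragment — lossy.
Dependency preservation: every FD's attributes lie within a single fragment, so each can be enforced locally — preserved.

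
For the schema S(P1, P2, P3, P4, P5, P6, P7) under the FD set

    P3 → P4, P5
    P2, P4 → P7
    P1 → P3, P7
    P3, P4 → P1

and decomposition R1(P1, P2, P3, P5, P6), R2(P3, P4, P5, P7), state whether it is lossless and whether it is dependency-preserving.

Lossless test: (P3, P5)⁺ = {P1, P3, P4, P5, P7}, which contains all of one fragment — lossless.
Dependency preservation: the restricted closure of {P2, P4} across the fragments never reaches {P7}, so P2, P4 → P7 cannot be enforced without a join — not preserved.

lossless but not dependency-preserving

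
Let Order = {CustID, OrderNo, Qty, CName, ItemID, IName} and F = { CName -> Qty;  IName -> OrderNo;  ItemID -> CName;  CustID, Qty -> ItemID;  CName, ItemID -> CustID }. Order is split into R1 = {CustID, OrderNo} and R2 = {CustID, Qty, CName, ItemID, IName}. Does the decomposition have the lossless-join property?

No

Common attributes: R1 ∩ R2 = {CustID}.
No dependency enlarges {CustID}, so (CustID)⁺ = {CustID}.
The closure contains neither all of R1 = {CustID, OrderNo} nor all of R2 = {CustID, Qty, CName, ItemID, IName}, so the common attributes are not a superkey of either fragment. The join is lossy.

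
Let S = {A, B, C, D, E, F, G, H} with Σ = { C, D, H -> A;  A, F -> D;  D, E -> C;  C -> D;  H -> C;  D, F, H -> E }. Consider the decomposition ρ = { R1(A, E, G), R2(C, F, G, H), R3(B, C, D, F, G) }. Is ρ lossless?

No

Chase test. Columns are A, B, C, D, E, F, G, H; row i has aⱼ where attribute j ∈ Ri, else bᵢⱼ.
Initial tableau (one row per fragment):
  row 1: a1 b12 b13 b14 a5 b16 a7 b18
  row 2: b21 b22 a3 b24 b25 a6 a7 a8
  row 3: b31 a2 a3 a4 b35 a6 a7 b38
Rows 2 and 3 agree on C; apply C→D and equate their D entries.
No row becomes fully distinguished — the join is lossy.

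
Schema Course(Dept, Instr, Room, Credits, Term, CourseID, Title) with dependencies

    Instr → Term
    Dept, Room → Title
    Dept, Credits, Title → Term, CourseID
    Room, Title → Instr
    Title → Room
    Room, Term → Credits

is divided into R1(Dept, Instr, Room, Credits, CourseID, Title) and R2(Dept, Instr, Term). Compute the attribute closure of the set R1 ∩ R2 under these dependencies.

R1 ∩ R2 = {Dept, Instr}.
Instr → Term applies, adding Term
Closure: {Dept, Instr, Term}.

Dept, Instr, Term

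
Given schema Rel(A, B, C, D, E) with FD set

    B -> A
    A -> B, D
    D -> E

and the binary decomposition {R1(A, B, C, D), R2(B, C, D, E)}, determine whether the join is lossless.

Yes

Common attributes: R1 ∩ R2 = {B, C, D}.
Closure of {B, C, D}: B → A applies, adding A; D → E applies, adding E. So (B, C, D)⁺ = {A, B, C, D, E}.
This closure contains every attribute of R1, so R1 ∩ R2 → R1. The join is lossless.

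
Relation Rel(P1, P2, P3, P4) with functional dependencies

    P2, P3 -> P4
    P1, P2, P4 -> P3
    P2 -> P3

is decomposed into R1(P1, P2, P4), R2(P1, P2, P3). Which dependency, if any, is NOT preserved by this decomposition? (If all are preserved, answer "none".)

none

P2, P3 → P4: restricted closure across fragments reaches P4.
P1, P2, P4 → P3: restricted closure across fragments reaches P3.
P2 → P3 lies within R2.
Every dependency is enforceable on the fragments, so the decomposition is dependency-preserving.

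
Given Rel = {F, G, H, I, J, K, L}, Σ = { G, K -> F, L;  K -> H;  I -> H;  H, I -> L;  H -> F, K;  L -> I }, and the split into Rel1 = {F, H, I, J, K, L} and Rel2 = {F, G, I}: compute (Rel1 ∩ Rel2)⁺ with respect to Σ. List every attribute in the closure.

F, H, I, K, L

Rel1 ∩ Rel2 = {F, I}.
I → H applies, adding H
H, I → L applies, adding L
H → F, K applies, adding K
Closure: {F, H, I, K, L}.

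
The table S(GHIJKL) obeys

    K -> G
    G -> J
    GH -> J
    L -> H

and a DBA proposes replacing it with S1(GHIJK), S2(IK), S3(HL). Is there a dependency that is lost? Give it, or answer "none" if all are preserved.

K → G lies within S1.
G → J lies within S1.
GH → J lies within S1.
L → H lies within S3.
Every dependency is enforceable on the fragments, so the decomposition is dependency-preserving.

none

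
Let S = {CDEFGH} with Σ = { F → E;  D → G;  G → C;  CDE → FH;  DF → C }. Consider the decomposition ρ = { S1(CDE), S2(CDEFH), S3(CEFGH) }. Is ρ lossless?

No

Chase test. Columns are CDEFGH; row i has aⱼ where attribute j ∈ Si, else bᵢⱼ.
Initial tableau (one row per fragment):
  row 1: a1 a2 a3 b14 b15 b16
  row 2: a1 a2 a3 a4 b25 a6
  row 3: a1 b32 a3 a4 a5 a6
Rows 1 and 2 agree on D; apply D→G and equate their G entries.
Rows 1 and 2 agree on CDE; apply CDE→FH and equate their FH entries.
No row becomes fully distinguished — the join is lossy.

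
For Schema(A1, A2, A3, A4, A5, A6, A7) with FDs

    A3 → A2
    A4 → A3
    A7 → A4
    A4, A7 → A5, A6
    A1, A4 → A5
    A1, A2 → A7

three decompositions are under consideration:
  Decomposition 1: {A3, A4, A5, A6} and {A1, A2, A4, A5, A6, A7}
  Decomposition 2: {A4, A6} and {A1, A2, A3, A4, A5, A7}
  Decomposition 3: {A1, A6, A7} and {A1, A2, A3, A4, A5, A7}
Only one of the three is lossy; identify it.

Decomposition 1: common = {A4, A5, A6}, closure = {A2, A3, A4, A5, A6} → lossless.
Decomposition 2: common = {A4}, closure = {A2, A3, A4} → lossy.
Decomposition 3: common = {A1, A7}, closure = {A1, A2, A3, A4, A5, A6, A7} → lossless.

Decomposition 2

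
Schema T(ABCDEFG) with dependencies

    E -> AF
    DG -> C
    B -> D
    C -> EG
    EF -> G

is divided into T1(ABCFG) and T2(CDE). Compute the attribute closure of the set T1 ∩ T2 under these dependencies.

T1 ∩ T2 = {C}.
C → EG applies, adding EG
E → AF applies, adding AF
Closure: {ACEFG}.

ACEFG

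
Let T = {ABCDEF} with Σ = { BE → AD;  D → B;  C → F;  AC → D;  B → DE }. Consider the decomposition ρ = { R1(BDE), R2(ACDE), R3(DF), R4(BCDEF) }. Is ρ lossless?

Chase test. Columns are ABCDEF; row i has aⱼ where attribute j ∈ Ri, else bᵢⱼ.
Initial tableau (one row per fragment):
  row 1: b11 a2 b13 a4 a5 b16
  row 2: a1 b22 a3 a4 a5 b26
  row 3: b31 b32 b33 a4 b35 a6
  row 4: b41 a2 a3 a4 a5 a6
Rows 1 and 4 agree on BE; apply BE→AD and equate their AD entries.
Rows 1 and 2 agree on D; apply D→B and equate their B entries.
Rows 1 and 3 agree on D; apply D→B and equate their B entries.
Rows 2 and 4 agree on C; apply C→F and equate their F entries.
Rows 1 and 3 agree on B; apply B→DE and equate their DE entries.
Rows 1 and 2 agree on BE; apply BE→AD and equate their AD entries.
Rows 1 and 3 agree on BE; apply BE→AD and equate their AD entries.
Row 2 is now all distinguished symbols — the join is lossless.

Yes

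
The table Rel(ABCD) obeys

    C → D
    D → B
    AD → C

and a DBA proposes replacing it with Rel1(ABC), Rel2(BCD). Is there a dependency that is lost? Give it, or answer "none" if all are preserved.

AD → C

Check AD → C: no single fragment contains all of {ACD}, and the restricted closure of {AD} across the fragments never reaches {C}.
C → D is preserved.
D → B is preserved.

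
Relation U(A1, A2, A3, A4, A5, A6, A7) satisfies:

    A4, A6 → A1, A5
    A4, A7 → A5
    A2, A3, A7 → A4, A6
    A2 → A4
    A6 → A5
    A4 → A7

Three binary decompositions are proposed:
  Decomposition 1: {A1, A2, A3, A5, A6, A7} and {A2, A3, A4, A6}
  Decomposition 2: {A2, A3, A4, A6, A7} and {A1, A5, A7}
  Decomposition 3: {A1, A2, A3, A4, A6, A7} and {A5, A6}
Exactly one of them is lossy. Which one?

Decomposition 1: common = {A2, A3, A6}, closure = {A1, A2, A3, A4, A5, A6, A7} → lossless.
Decomposition 2: common = {A7}, closure = {A7} → lossy.
Decomposition 3: common = {A6}, closure = {A5, A6} → lossless.

Decomposition 2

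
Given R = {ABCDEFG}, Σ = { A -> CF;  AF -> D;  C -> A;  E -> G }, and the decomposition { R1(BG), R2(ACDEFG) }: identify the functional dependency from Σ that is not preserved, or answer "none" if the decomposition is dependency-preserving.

none

A → CF lies within R2.
AF → D lies within R2.
C → A lies within R2.
E → G lies within R2.
Every dependency is enforceable on the fragments, so the decomposition is dependency-preserving.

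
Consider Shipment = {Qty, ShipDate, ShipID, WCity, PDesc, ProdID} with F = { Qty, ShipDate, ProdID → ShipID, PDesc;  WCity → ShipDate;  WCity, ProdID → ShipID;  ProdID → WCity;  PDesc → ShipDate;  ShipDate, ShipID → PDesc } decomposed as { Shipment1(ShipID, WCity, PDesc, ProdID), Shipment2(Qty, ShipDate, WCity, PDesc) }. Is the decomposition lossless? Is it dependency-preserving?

Lossless test: (WCity, PDesc)⁺ = {ShipDate, WCity, PDesc}, which is a superkey of neither fragment — lossy.
Dependency preservation: the restricted closure of {ShipDate, ShipID} across the fragments never reaches {PDesc}, so ShipDate, ShipID → PDesc cannot be enforced without a join — not preserved.

lossy and not dependency-preserving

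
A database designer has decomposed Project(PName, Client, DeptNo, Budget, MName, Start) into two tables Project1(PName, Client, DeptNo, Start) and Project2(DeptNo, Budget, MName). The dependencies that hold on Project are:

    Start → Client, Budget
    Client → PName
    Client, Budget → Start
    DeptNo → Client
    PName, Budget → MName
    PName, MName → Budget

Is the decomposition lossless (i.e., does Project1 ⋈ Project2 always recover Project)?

Common attributes: Project1 ∩ Project2 = {DeptNo}.
Closure of {DeptNo}: DeptNo → Client applies, adding Client; Client → PName applies, adding PName. So (DeptNo)⁺ = {PName, Client, DeptNo}.
The closure contains neither all of Project1 = {PName, Client, DeptNo, Start} nor all of Project2 = {DeptNo, Budget, MName}, so the common attributes are not a superkey of either fragment. The join is lossy.

No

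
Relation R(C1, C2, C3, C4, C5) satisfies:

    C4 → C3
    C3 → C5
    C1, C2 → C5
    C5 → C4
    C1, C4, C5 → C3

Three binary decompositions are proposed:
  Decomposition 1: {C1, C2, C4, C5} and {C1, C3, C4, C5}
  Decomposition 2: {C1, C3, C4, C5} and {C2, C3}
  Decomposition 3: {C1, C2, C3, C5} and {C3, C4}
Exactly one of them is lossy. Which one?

Decomposition 1: common = {C1, C4, C5}, closure = {C1, C3, C4, C5} → lossless.
Decomposition 2: common = {C3}, closure = {C3, C4, C5} → lossy.
Decomposition 3: common = {C3}, closure = {C3, C4, C5} → lossless.

Decomposition 2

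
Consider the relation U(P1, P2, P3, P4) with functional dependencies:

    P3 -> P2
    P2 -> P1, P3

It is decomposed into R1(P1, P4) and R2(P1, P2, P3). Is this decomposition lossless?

No

Common attributes: R1 ∩ R2 = {P1}.
No dependency enlarges {P1}, so (P1)⁺ = {P1}.
The closure contains neither all of R1 = {P1, P4} nor all of R2 = {P1, P2, P3}, so the common attributes are not a superkey of either fragment. The join is lossy.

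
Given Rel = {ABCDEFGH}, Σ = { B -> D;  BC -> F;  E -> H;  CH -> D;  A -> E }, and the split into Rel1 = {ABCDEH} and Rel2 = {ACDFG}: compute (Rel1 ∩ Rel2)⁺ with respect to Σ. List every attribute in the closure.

Rel1 ∩ Rel2 = {ACD}.
A → E applies, adding E
E → H applies, adding H
Closure: {ACDEH}.

ACDEH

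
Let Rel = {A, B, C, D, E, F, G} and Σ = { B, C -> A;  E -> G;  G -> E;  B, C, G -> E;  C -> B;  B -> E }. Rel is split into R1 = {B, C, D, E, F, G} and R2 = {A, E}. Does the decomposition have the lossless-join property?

No

Common attributes: R1 ∩ R2 = {E}.
Closure of {E}: E → G applies, adding G. So (E)⁺ = {E, G}.
The closure contains neither all of R1 = {B, C, D, E, F, G} nor all of R2 = {A, E}, so the common attributes are not a superkey of either fragment. The join is lossy.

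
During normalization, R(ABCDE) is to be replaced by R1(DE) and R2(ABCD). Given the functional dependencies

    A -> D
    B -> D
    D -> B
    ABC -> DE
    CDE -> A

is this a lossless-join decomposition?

Common attributes: R1 ∩ R2 = {D}.
Closure of {D}: D → B applies, adding B. So (D)⁺ = {BD}.
The closure contains neither all of R1 = {DE} nor all of R2 = {ABCD}, so the common attributes are not a superkey of either fragment. The join is lossy.

No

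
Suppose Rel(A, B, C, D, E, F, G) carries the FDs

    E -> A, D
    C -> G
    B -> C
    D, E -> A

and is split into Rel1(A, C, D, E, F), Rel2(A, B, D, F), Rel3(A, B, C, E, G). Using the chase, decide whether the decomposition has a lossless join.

Chase test. Columns are A, B, C, D, E, F, G; row i has aⱼ where attribute j ∈ Reli, else bᵢⱼ.
Initial tableau (one row per fragment):
  row 1: a1 b12 a3 a4 a5 a6 b17
  row 2: a1 a2 b23 a4 b25 a6 b27
  row 3: a1 a2 a3 b34 a5 b36 a7
Rows 1 and 3 agree on E; apply E→A, D and equate their A, D entries.
Rows 1 and 3 agree on C; apply C→G and equate their G entries.
Rows 2 and 3 agree on B; apply B→C and equate their C entries.
Rows 1 and 2 agree on C; apply C→G and equate their G entries.
No row becomes fully distinguished — the join is lossy.

No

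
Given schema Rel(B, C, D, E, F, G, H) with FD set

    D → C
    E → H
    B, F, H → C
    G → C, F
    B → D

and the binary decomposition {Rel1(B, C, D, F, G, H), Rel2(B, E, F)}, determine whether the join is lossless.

No

Common attributes: Rel1 ∩ Rel2 = {B, F}.
Closure of {B, F}: B → D applies, adding D; D → C applies, adding C. So (B, F)⁺ = {B, C, D, F}.
The closure contains neither all of Rel1 = {B, C, D, F, G, H} nor all of Rel2 = {B, E, F}, so the common attributes are not a superkey of either fragment. The join is lossy.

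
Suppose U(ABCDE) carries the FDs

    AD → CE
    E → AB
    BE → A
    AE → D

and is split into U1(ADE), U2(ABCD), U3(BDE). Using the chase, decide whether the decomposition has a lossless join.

Yes

Chase test. Columns are ABCDE; row i has aⱼ where attribute j ∈ Ui, else bᵢⱼ.
Initial tableau (one row per fragment):
  row 1: a1 b12 b13 a4 a5
  row 2: a1 a2 a3 a4 b25
  row 3: b31 a2 b33 a4 a5
Rows 1 and 2 agree on AD; apply AD→CE and equate their CE entries.
Rows 1 and 2 agree on E; apply E→AB and equate their AB entries.
Rows 1 and 3 agree on E; apply E→AB and equate their AB entries.
Rows 1 and 3 agree on AD; apply AD→CE and equate their CE entries.
Row 1 is now all distinguished symbols — the join is lossless.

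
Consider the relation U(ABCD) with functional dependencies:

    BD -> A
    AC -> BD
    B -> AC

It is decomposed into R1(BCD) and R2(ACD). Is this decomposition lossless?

Common attributes: R1 ∩ R2 = {CD}.
No dependency enlarges {CD}, so (CD)⁺ = {CD}.
The closure contains neither all of R1 = {BCD} nor all of R2 = {ACD}, so the common attributes are not a superkey of either fragment. The join is lossy.

No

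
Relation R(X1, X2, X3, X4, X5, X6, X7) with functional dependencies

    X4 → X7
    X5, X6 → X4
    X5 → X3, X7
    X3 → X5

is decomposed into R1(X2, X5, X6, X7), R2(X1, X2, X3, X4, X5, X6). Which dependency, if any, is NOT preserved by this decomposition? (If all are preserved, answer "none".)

X4 → X7

Check X4 → X7: no single fragment contains all of {X4, X7}, and the restricted closure of {X4} across the fragments never reaches {X7}.
X5, X6 → X4 is preserved.
X5 → X3, X7 is preserved.
X3 → X5 is preserved.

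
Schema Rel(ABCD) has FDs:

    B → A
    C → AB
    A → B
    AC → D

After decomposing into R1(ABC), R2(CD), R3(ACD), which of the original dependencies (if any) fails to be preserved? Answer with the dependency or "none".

none

B → A lies within R1.
C → AB lies within R1.
A → B lies within R1.
AC → D lies within R3.
Every dependency is enforceable on the fragments, so the decomposition is dependency-preserving.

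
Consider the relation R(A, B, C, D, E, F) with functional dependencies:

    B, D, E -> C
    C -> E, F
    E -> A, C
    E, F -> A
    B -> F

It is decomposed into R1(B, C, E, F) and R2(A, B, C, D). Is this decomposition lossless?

Common attributes: R1 ∩ R2 = {B, C}.
Closure of {B, C}: C → E, F applies, adding E, F; E → A, C applies, adding A. So (B, C)⁺ = {A, B, C, E, F}.
This closure contains every attribute of R1, so R1 ∩ R2 → R1. The join is lossless.

Yes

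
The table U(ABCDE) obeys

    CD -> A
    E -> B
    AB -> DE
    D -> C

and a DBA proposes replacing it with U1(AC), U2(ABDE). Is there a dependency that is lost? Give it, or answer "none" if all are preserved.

Check D → C: no single fragment contains all of {CD}, and the restricted closure of {D} across the fragments never reaches {C}.
CD → A is preserved.
E → B is preserved.
AB → DE is preserved.

D -> C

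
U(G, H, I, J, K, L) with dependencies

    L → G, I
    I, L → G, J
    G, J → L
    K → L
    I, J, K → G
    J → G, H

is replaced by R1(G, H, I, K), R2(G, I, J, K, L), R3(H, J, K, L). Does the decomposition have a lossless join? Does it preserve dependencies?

Lossless test (chase): Rows 2 and 3 agree on L; apply L→G, I and equate their G, I entries. Rows 1 and 2 agree on K; apply K→L and equate their L entries. Rows 2 and 3 agree on J; apply J→G, H and equate their G, H entries. Rows 1 and 2 agree on I, L; apply I, L→G, J and equate their G, J entries. Row 1 is now all distinguished symbols — the join is lossless.
Dependency preservation: J → G, H is not contained in any single fragment, but the restricted closure of its left-hand side across the fragments still reaches the right-hand side; the remaining FDs each lie inside some fragment. All dependencies are preserved.

lossless and dependency-preserving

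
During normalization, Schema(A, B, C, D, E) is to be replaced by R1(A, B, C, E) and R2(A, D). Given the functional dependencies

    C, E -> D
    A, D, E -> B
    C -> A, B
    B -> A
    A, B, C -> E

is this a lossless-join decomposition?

Common attributes: R1 ∩ R2 = {A}.
No dependency enlarges {A}, so (A)⁺ = {A}.
The closure contains neither all of R1 = {A, B, C, E} nor all of R2 = {A, D}, so the common attributes are not a superkey of either fragment. The join is lossy.

No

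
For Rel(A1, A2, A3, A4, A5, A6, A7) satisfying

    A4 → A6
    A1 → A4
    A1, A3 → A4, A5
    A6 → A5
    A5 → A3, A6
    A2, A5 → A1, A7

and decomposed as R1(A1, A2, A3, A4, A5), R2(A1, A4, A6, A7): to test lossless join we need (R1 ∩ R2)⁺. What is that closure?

R1 ∩ R2 = {A1, A4}.
A4 → A6 applies, adding A6
A6 → A5 applies, adding A5
A5 → A3, A6 applies, adding A3
Closure: {A1, A3, A4, A5, A6}.

A1, A3, A4, A5, A6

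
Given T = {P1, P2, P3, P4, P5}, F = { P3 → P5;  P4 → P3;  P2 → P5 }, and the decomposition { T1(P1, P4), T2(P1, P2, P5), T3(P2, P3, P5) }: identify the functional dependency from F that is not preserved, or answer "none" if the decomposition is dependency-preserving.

P4 → P3

Check P4 → P3: no single fragment contains all of {P3, P4}, and the restricted closure of {P4} across the fragments never reaches {P3}.
P3 → P5 is preserved.
P2 → P5 is preserved.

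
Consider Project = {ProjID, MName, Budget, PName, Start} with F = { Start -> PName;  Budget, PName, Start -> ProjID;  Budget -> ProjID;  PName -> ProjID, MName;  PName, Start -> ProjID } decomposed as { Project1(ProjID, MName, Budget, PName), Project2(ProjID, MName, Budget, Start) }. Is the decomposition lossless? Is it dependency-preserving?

lossy and not dependency-preserving

Lossless test: (ProjID, MName, Budget)⁺ = {ProjID, MName, Budget}, which is a superkey of neither fragment — lossy.
Dependency preservation: the restricted closure of {Start} across the fragments never reaches {PName}, so Start → PName cannot be enforced without a join — not preserved.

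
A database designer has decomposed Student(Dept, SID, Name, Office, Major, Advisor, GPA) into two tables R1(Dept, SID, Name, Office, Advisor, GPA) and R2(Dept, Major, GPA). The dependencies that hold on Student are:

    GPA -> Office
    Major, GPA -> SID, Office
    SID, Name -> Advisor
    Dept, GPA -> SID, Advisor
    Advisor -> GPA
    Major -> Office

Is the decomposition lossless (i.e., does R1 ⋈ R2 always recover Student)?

Common attributes: R1 ∩ R2 = {Dept, GPA}.
Closure of {Dept, GPA}: GPA → Office applies, adding Office; Dept, GPA → SID, Advisor applies, adding SID, Advisor. So (Dept, GPA)⁺ = {Dept, SID, Office, Advisor, GPA}.
The closure contains neither all of R1 = {Dept, SID, Name, Office, Advisor, GPA} nor all of R2 = {Dept, Major, GPA}, so the common attributes are not a superkey of either fragment. The join is lossy.

No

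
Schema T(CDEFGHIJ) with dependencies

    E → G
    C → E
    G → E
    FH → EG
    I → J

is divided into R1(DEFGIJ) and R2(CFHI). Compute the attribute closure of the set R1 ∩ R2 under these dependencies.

R1 ∩ R2 = {FI}.
I → J applies, adding J
Closure: {FIJ}.

FIJ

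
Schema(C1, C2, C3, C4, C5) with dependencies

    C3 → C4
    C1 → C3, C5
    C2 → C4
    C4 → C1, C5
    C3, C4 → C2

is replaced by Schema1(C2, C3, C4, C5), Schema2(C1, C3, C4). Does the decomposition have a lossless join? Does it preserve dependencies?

lossless and dependency-preserving

Lossless test: (C3, C4)⁺ = {C1, C2, C3, C4, C5}, which contains all of one fragment — lossless.
Dependency preservation: C1 → C3, C5; C4 → C1, C5 are not contained in any single fragment, but the restricted closure of each left-hand side across the fragments still reaches the right-hand side; the remaining FDs each lie inside some fragment. All dependencies are preserved.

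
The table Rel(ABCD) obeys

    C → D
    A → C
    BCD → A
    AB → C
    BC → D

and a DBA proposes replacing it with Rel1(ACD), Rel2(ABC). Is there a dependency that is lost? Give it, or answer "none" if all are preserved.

C → D lies within Rel1.
A → C lies within Rel1.
BCD → A: restricted closure across fragments reaches A.
AB → C lies within Rel2.
BC → D: restricted closure across fragments reaches D.
Every dependency is enforceable on the fragments, so the decomposition is dependency-preserving.

none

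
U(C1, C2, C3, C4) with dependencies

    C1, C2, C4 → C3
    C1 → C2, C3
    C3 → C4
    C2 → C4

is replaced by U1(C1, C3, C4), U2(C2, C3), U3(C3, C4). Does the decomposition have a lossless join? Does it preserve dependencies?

lossy and not dependency-preserving

Lossless test (chase): Rows 1 and 2 agree on C3; apply C3→C4 and equate their C4 entries. No row becomes fully distinguished — the join is lossy.
Dependency preservation: the restricted closure of {C1} across the fragments never reaches {C2, C3}, so C1 → C2, C3 cannot be enforced without a join — not preserved.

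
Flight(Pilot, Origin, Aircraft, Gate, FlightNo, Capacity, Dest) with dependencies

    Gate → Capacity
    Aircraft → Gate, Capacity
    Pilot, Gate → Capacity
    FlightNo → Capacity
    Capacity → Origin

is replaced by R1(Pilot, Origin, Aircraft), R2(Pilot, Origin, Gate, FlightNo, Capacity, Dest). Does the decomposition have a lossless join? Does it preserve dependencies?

Lossless test: (Pilot, Origin)⁺ = {Pilot, Origin}, which is a superkey of neither fragment — lossy.
Dependency preservation: the restricted closure of {Aircraft} across the fragments never reaches {Gate, Capacity}, so Aircraft → Gate, Capacity cannot be enforced without a join — not preserved.

lossy and not dependency-preserving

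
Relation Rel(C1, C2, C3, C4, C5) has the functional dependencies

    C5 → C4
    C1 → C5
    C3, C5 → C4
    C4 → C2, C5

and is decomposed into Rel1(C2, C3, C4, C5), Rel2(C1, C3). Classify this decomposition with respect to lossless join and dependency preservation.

Lossless test: (C3)⁺ = {C3}, which is a superkey of neither fragment — lossy.
Dependency preservation: the restricted closure of {C1} across the fragments never reaches {C5}, so C1 → C5 cannot be enforced without a join — not preserved.

lossy and not dependency-preserving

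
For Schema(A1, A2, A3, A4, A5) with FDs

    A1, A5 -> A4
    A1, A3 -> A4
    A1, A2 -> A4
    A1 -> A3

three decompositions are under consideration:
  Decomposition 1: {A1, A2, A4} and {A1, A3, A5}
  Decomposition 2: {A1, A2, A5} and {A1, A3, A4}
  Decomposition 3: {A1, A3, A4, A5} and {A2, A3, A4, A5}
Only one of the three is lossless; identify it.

Decomposition 2

Decomposition 1: common = {A1}, closure = {A1, A3, A4} → lossy.
Decomposition 2: common = {A1}, closure = {A1, A3, A4} → lossless.
Decomposition 3: common = {A3, A4, A5}, closure = {A3, A4, A5} → lossy.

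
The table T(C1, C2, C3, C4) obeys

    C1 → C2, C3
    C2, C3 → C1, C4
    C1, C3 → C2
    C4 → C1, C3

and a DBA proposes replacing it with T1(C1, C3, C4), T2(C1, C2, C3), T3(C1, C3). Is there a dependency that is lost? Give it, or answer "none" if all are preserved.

none

C1 → C2, C3 lies within T2.
C2, C3 → C1, C4: restricted closure across fragments reaches C1, C4.
C1, C3 → C2 lies within T2.
C4 → C1, C3 lies within T1.
Every dependency is enforceable on the fragments, so the decomposition is dependency-preserving.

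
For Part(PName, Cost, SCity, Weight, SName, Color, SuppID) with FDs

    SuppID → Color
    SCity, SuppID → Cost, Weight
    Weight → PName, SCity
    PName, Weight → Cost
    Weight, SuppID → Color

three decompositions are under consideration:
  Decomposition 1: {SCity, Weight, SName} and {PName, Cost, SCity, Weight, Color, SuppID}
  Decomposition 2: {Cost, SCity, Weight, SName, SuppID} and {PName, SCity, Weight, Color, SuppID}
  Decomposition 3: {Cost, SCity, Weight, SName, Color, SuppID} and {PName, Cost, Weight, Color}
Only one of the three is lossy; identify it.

Decomposition 1: common = {SCity, Weight}, closure = {PName, Cost, SCity, Weight} → lossy.
Decomposition 2: common = {SCity, Weight, SuppID}, closure = {PName, Cost, SCity, Weight, Color, SuppID} → lossless.
Decomposition 3: common = {Cost, Weight, Color}, closure = {PName, Cost, SCity, Weight, Color} → lossless.

Decomposition 1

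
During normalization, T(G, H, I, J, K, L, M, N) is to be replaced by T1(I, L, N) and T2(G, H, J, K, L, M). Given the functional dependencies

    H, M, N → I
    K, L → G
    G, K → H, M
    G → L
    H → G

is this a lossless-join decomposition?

No

Common attributes: T1 ∩ T2 = {L}.
No dependency enlarges {L}, so (L)⁺ = {L}.
The closure contains neither all of T1 = {I, L, N} nor all of T2 = {G, H, J, K, L, M}, so the common attributes are not a superkey of either fragment. The join is lossy.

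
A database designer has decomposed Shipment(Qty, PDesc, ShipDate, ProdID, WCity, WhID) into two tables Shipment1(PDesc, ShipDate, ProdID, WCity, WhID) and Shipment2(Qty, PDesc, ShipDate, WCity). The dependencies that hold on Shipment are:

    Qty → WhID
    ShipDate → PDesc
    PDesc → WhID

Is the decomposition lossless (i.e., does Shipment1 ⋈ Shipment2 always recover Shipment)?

Common attributes: Shipment1 ∩ Shipment2 = {PDesc, ShipDate, WCity}.
Closure of {PDesc, ShipDate, WCity}: PDesc → WhID applies, adding WhID. So (PDesc, ShipDate, WCity)⁺ = {PDesc, ShipDate, WCity, WhID}.
The closure contains neither all of Shipment1 = {PDesc, ShipDate, ProdID, WCity, WhID} nor all of Shipment2 = {Qty, PDesc, ShipDate, WCity}, so the common attributes are not a superkey of either fragment. The join is lossy.

No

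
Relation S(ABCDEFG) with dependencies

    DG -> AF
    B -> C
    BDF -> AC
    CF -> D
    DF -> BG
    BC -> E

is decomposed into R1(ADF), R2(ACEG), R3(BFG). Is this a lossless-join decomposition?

Chase test. Columns are ABCDEFG; row i has aⱼ where attribute j ∈ Ri, else bᵢⱼ.
Initial tableau (one row per fragment):
  row 1: a1 b12 b13 a4 b15 a6 b17
  row 2: a1 b22 a3 b24 a5 b26 a7
  row 3: b31 a2 b33 b34 b35 a6 a7
No row becomes fully distinguished — the join is lossy.

No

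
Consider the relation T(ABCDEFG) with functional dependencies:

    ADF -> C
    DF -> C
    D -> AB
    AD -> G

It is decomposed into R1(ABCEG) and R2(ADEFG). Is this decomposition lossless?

No

Common attributes: R1 ∩ R2 = {AEG}.
No dependency enlarges {AEG}, so (AEG)⁺ = {AEG}.
The closure contains neither all of R1 = {ABCEG} nor all of R2 = {ADEFG}, so the common attributes are not a superkey of either fragment. The join is lossy.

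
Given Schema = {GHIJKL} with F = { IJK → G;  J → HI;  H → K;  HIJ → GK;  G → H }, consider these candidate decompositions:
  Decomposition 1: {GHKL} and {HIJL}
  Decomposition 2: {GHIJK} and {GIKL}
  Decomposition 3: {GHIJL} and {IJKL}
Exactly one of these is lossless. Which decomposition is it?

Decomposition 1: common = {HL}, closure = {HKL} → lossy.
Decomposition 2: common = {GIK}, closure = {GHIK} → lossy.
Decomposition 3: common = {IJL}, closure = {GHIJKL} → lossless.

Decomposition 3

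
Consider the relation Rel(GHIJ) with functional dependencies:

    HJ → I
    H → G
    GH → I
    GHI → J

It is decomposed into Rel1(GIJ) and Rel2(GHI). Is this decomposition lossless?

No

Common attributes: Rel1 ∩ Rel2 = {GI}.
No dependency enlarges {GI}, so (GI)⁺ = {GI}.
The closure contains neither all of Rel1 = {GIJ} nor all of Rel2 = {GHI}, so the common attributes are not a superkey of either fragment. The join is lossy.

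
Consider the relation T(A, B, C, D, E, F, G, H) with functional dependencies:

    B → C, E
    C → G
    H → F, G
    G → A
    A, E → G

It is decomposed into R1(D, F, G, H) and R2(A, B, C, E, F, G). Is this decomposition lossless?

No

Common attributes: R1 ∩ R2 = {F, G}.
Closure of {F, G}: G → A applies, adding A. So (F, G)⁺ = {A, F, G}.
The closure contains neither all of R1 = {D, F, G, H} nor all of R2 = {A, B, C, E, F, G}, so the common attributes are not a superkey of either fragment. The join is lossy.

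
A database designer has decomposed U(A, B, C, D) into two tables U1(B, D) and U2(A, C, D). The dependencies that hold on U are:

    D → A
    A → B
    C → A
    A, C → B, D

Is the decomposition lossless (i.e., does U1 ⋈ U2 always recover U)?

Common attributes: U1 ∩ U2 = {D}.
Closure of {D}: D → A applies, adding A; A → B applies, adding B. So (D)⁺ = {A, B, D}.
This closure contains every attribute of U1, so U1 ∩ U2 → U1. The join is lossless.

Yes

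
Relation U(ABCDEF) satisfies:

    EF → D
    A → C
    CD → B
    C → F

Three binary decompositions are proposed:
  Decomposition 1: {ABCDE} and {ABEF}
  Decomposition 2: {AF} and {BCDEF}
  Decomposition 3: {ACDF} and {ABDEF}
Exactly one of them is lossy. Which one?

Decomposition 2

Decomposition 1: common = {ABE}, closure = {ABCDEF} → lossless.
Decomposition 2: common = {F}, closure = {F} → lossy.
Decomposition 3: common = {ADF}, closure = {ABCDF} → lossless.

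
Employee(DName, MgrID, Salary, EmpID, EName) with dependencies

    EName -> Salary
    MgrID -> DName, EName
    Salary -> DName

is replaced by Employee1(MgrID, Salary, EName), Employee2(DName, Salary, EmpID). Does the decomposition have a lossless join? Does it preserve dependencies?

Lossless test: (Salary)⁺ = {DName, Salary}, which is a superkey of neither fragment — lossy.
Dependency preservation: MgrID → DName, EName is not contained in any single fragment, but the restricted closure of its left-hand side across the fragments still reaches the right-hand side; the remaining FDs each lie inside some fragment. All dependencies are preserved.

lossy but dependency-preserving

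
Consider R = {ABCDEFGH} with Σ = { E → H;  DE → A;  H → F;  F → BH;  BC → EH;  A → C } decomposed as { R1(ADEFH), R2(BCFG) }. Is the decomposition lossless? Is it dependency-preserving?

lossy and not dependency-preserving

Lossless test: (F)⁺ = {BFH}, which is a superkey of neither fragment — lossy.
Dependency preservation: the restricted closure of {BC} across the fragments never reaches {EH}, so BC → EH cannot be enforced without a join — not preserved.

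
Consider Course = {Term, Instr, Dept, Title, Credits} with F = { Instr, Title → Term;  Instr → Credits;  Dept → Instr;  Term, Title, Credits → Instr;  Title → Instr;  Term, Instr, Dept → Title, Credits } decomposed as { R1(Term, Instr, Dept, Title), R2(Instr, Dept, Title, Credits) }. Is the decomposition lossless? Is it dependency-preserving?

lossless and dependency-preserving

Lossless test: (Instr, Dept, Title)⁺ = {Term, Instr, Dept, Title, Credits}, which contains all of one fragment — lossless.
Dependency preservation: Term, Title, Credits → Instr; Term, Instr, Dept → Title, Credits are not contained in any single fragment, but the restricted closure of each left-hand side across the fragments still reaches the right-hand side; the remaining FDs each lie inside some fragment. All dependencies are preserved.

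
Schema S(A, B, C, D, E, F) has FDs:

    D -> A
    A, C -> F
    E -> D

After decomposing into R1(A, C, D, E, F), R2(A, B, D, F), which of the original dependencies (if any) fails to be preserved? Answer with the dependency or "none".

none

D → A lies within R1.
A, C → F lies within R1.
E → D lies within R1.
Every dependency is enforceable on the fragments, so the decomposition is dependency-preserving.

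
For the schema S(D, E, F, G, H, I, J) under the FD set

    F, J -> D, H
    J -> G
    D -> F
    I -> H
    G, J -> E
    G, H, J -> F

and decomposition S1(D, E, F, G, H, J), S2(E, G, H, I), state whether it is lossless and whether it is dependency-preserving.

Lossless test: (E, G, H)⁺ = {E, G, H}, which is a superkey of neither fragment — lossy.
Dependency preservation: every FD's attributes lie within a single fragment, so each can be enforced locally — preserved.

lossy but dependency-preserving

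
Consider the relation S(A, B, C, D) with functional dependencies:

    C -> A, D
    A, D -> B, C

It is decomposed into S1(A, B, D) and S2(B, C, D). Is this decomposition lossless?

No

Common attributes: S1 ∩ S2 = {B, D}.
No dependency enlarges {B, D}, so (B, D)⁺ = {B, D}.
The closure contains neither all of S1 = {A, B, D} nor all of S2 = {B, C, D}, so the common attributes are not a superkey of either fragment. The join is lossy.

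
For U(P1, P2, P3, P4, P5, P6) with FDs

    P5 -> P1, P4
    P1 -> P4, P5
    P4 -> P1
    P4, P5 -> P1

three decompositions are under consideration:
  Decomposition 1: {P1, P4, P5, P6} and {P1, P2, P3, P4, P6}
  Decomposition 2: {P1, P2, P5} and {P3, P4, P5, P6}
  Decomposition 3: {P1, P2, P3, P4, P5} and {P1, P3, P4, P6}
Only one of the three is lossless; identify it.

Decomposition 1: common = {P1, P4, P6}, closure = {P1, P4, P5, P6} → lossless.
Decomposition 2: common = {P5}, closure = {P1, P4, P5} → lossy.
Decomposition 3: common = {P1, P3, P4}, closure = {P1, P3, P4, P5} → lossy.

Decomposition 1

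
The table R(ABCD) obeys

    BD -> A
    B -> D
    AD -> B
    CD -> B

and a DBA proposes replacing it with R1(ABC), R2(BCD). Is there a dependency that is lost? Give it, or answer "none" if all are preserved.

Check AD → B: no single fragment contains all of {ABD}, and the restricted closure of {AD} across the fragments never reaches {B}.
BD → A is preserved.
B → D is preserved.
CD → B is preserved.

AD -> B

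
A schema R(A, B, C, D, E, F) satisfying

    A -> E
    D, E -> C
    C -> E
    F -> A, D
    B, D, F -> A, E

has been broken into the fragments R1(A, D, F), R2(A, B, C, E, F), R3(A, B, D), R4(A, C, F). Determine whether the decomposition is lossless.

Chase test. Columns are A, B, C, D, E, F; row i has aⱼ where attribute j ∈ Ri, else bᵢⱼ.
Initial tableau (one row per fragment):
  row 1: a1 b12 b13 a4 b15 a6
  row 2: a1 a2 a3 b24 a5 a6
  row 3: a1 a2 b33 a4 b35 b36
  row 4: a1 b42 a3 b44 b45 a6
Rows 1 and 2 agree on A; apply A→E and equate their E entries.
Rows 1 and 3 agree on A; apply A→E and equate their E entries.
Rows 1 and 4 agree on A; apply A→E and equate their E entries.
Rows 1 and 3 agree on D, E; apply D, E→C and equate their C entries.
Rows 1 and 2 agree on F; apply F→A, D and equate their A, D entries.
Rows 1 and 4 agree on F; apply F→A, D and equate their A, D entries.
Rows 1 and 2 agree on D, E; apply D, E→C and equate their C entries.
Row 2 is now all distinguished symbols — the join is lossless.

Yes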